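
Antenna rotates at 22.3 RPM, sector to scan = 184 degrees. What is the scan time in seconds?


t = 184 / (22.3 * 360) * 60 = 1.38 s

1.38 s


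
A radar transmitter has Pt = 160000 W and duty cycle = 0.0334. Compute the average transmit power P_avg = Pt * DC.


P_avg = 160000 * 0.0334 = 5344.0 W

5344.0 W


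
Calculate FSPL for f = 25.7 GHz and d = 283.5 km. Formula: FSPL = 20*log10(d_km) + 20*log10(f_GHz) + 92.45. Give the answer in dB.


20*log10(283.5) = 49.05
20*log10(25.7) = 28.2
FSPL = 169.7 dB

169.7 dB


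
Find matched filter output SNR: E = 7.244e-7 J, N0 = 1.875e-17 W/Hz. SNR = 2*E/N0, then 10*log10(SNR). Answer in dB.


SNR_lin = 2 * 7.244e-7 / 1.875e-17 = 7.727e10
SNR_dB = 10*log10(7.727e10) = 108.9 dB

108.9 dB


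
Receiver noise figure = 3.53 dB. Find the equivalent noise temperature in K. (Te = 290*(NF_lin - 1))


NF_lin = 10^(3.53/10) = 2.254239
Te = 290 * (2.254239 - 1) = 363.7 K

363.7 K


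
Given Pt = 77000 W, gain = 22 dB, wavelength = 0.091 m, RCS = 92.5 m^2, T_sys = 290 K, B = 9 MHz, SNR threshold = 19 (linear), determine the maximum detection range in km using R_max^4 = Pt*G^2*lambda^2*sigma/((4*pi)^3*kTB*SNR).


G_lin = 10^(22/10) = 158.489319
R^4 = 77000 * 158.489319^2 * 0.091^2 * 92.5 / ((4*pi)^3 * 1.38e-23 * 290 * 9000000.0 * 19)
R^4 = 1.09097e18 m^4
R_max = (1.09097e18)^(1/4) = 32318.6 m = 32.3 km

32.3 km


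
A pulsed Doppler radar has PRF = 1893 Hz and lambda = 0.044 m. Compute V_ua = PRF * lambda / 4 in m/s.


V_ua = 1893 * 0.044 / 4 = 20.8 m/s

20.8 m/s


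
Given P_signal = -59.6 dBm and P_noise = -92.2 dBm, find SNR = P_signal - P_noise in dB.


SNR = -59.6 - (-92.2) = 32.6 dB

32.6 dB


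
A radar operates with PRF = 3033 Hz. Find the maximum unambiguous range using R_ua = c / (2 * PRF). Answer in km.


R_ua = 3e8 / (2 * 3033) = 49456.0 m = 49.5 km

49.5 km


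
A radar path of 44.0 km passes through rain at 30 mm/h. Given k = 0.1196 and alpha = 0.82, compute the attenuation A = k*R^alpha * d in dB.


gamma = 0.1196 * 30^0.82 = 1.945228 dB/km
A = 1.945228 * 44.0 = 85.59 dB

85.59 dB


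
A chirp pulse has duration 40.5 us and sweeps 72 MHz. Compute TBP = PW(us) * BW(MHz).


TBP = 40.5 * 72 = 2916.0

2916.0


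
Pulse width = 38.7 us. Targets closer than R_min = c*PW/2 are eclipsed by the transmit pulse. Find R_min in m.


R_min = 3e8 * 38.7e-6 / 2 = 5805.0 m

5805.0 m


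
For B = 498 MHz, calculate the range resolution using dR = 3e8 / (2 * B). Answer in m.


dR = 3e8 / (2 * 498000000.0) = 0.3 m

0.3 m


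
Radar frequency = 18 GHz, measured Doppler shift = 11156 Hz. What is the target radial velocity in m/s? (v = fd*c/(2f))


v = 11156 * 3e8 / (2 * 18000000000.0) = 93.0 m/s

93.0 m/s


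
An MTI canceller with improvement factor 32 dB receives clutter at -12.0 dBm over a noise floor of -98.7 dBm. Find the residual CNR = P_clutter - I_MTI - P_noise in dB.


CNR = -12.0 - 32 - (-98.7) = 54.7 dB

54.7 dB


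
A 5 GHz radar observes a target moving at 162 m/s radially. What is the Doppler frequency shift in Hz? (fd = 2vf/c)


fd = 2 * 162 * 5000000000.0 / 3e8 = 5400.0 Hz

5400.0 Hz


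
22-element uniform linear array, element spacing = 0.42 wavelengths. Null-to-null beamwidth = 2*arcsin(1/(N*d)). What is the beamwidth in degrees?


1/(N*d) = 1/(22*0.42) = 0.108225
BW = 2*arcsin(0.108225) = 12.4 degrees

12.4 degrees


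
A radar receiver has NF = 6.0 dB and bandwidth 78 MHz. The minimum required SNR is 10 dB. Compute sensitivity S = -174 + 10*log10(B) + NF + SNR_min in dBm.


10*log10(78000000.0) = 78.92
S = -174 + 78.92 + 6.0 + 10 = -79.1 dBm

-79.1 dBm


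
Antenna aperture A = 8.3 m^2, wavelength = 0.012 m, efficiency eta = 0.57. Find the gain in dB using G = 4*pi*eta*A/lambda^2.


G_linear = 4*pi*0.57*8.3/0.012^2 = 412857.63
G_dB = 10*log10(412857.63) = 56.2 dB

56.2 dB


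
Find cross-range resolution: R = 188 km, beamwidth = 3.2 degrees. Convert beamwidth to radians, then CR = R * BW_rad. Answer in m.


BW_rad = 0.055850536
CR = 188000 * 0.055850536 = 10499.9 m

10499.9 m


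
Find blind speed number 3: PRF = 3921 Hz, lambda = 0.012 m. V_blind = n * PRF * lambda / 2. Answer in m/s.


V_blind = 3 * 3921 * 0.012 / 2 = 70.6 m/s

70.6 m/s


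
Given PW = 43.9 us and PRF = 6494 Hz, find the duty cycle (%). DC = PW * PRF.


DC = 43.9e-6 * 6494 * 100 = 28.51%

28.51%


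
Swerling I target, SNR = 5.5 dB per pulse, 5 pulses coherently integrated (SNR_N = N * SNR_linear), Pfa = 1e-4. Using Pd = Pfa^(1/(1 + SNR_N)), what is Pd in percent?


SNR_lin = 10^(5.5/10) = 3.54813
SNR_N = 5 * 3.54813 = 17.74065
1/(1 + SNR_N) = 1/18.74065 = 0.0533599
Pd = (1e-4)^0.0533599 = 0.61173
Pd = 61.2%

61.2%


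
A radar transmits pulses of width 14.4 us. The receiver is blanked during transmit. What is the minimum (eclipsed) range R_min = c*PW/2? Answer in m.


R_min = 3e8 * 14.4e-6 / 2 = 2160.0 m

2160.0 m


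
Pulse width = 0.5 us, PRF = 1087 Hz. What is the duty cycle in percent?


DC = 0.5e-6 * 1087 * 100 = 0.05%

0.05%


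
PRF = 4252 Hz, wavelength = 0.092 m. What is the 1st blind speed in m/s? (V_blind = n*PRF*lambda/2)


V_blind = 1 * 4252 * 0.092 / 2 = 195.6 m/s

195.6 m/s


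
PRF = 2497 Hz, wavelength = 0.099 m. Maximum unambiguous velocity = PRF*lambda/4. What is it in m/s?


V_ua = 2497 * 0.099 / 4 = 61.8 m/s

61.8 m/s


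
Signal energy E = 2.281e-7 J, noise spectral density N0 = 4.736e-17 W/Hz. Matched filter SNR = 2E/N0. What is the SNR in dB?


SNR_lin = 2 * 2.281e-7 / 4.736e-17 = 9.633e9
SNR_dB = 10*log10(9.633e9) = 99.8 dB

99.8 dB


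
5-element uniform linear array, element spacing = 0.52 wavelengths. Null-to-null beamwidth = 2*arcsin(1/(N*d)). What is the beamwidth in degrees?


1/(N*d) = 1/(5*0.52) = 0.384615
BW = 2*arcsin(0.384615) = 45.2 degrees

45.2 degrees


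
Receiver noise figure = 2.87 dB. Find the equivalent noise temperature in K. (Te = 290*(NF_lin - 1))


NF_lin = 10^(2.87/10) = 1.936422
Te = 290 * (1.936422 - 1) = 271.6 K

271.6 K


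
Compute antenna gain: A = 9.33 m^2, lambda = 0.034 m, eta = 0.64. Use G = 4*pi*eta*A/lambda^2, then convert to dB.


G_linear = 4*pi*0.64*9.33/0.034^2 = 64910.3
G_dB = 10*log10(64910.3) = 48.1 dB

48.1 dB


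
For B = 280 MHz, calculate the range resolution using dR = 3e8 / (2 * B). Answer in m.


dR = 3e8 / (2 * 280000000.0) = 0.54 m

0.54 m


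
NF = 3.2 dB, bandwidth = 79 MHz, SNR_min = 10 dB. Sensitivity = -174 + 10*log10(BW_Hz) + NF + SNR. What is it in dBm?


10*log10(79000000.0) = 78.98
S = -174 + 78.98 + 3.2 + 10 = -81.8 dBm

-81.8 dBm


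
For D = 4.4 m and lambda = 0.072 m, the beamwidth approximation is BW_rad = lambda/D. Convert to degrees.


BW_rad = 0.072 / 4.4 = 0.016364
BW_deg = 0.94 degrees

0.94 degrees


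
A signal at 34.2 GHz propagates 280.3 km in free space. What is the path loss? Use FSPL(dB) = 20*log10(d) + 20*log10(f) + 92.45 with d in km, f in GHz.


20*log10(280.3) = 48.95
20*log10(34.2) = 30.68
FSPL = 172.1 dB

172.1 dB


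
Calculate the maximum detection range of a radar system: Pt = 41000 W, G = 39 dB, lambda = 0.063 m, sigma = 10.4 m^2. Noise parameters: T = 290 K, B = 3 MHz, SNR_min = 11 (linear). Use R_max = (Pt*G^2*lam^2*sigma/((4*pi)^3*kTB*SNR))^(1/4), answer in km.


G_lin = 10^(39/10) = 7943.282347
R^4 = 41000 * 7943.282347^2 * 0.063^2 * 10.4 / ((4*pi)^3 * 1.38e-23 * 290 * 3000000.0 * 11)
R^4 = 4.07453e20 m^4
R_max = (4.07453e20)^(1/4) = 142075.6 m = 142.1 km

142.1 km


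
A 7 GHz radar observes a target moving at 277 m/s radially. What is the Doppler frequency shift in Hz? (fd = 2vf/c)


fd = 2 * 277 * 7000000000.0 / 3e8 = 12926.7 Hz

12926.7 Hz


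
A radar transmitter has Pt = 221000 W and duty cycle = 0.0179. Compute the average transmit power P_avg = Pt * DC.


P_avg = 221000 * 0.0179 = 3955.9 W

3955.9 W


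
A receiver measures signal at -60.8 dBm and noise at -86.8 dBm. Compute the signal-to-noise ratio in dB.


SNR = -60.8 - (-86.8) = 26.0 dB

26.0 dB


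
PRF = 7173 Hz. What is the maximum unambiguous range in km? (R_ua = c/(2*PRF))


R_ua = 3e8 / (2 * 7173) = 20911.8 m = 20.9 km

20.9 km


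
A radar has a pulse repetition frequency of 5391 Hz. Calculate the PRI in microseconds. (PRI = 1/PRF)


PRI = 1/5391 = 0.0001854943 s = 185.5 us

185.5 us


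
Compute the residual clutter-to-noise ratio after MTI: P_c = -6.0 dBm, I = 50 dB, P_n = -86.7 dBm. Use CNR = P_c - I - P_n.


CNR = -6.0 - 50 - (-86.7) = 30.7 dB

30.7 dB


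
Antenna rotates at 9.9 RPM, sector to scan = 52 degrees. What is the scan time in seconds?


t = 52 / (9.9 * 360) * 60 = 0.88 s

0.88 s


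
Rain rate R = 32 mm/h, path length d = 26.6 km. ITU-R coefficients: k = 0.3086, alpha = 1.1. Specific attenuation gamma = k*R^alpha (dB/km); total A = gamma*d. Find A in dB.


gamma = 0.3086 * 32^1.1 = 13.965642 dB/km
A = 13.965642 * 26.6 = 371.49 dB

371.49 dB


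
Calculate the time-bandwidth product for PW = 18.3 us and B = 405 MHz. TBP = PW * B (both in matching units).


TBP = 18.3 * 405 = 7411.5

7411.5


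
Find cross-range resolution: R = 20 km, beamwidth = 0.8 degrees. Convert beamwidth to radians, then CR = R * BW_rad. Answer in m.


BW_rad = 0.013962634
CR = 20000 * 0.013962634 = 279.3 m

279.3 m


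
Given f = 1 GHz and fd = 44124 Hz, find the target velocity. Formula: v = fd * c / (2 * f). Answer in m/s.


v = 44124 * 3e8 / (2 * 1000000000.0) = 6618.6 m/s

6618.6 m/s


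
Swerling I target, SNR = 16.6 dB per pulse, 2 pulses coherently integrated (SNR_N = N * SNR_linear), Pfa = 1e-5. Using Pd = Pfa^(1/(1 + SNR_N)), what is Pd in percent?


SNR_lin = 10^(16.6/10) = 45.70882
SNR_N = 2 * 45.70882 = 91.41764
1/(1 + SNR_N) = 1/92.41764 = 0.0108204
Pd = (1e-5)^0.0108204 = 0.88287
Pd = 88.3%

88.3%


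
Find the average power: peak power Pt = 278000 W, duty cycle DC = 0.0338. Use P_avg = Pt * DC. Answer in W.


P_avg = 278000 * 0.0338 = 9396.4 W

9396.4 W


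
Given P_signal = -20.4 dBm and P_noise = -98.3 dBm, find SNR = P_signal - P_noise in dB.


SNR = -20.4 - (-98.3) = 77.9 dB

77.9 dB


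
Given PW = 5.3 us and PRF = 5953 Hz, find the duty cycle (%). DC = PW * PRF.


DC = 5.3e-6 * 5953 * 100 = 3.16%

3.16%


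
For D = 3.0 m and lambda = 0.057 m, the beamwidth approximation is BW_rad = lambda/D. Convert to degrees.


BW_rad = 0.057 / 3.0 = 0.019
BW_deg = 1.09 degrees

1.09 degrees


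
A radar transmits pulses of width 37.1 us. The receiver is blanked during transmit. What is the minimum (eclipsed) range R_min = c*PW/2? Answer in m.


R_min = 3e8 * 37.1e-6 / 2 = 5565.0 m

5565.0 m


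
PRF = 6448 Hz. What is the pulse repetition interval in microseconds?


PRI = 1/6448 = 0.0001550868 s = 155.1 us

155.1 us


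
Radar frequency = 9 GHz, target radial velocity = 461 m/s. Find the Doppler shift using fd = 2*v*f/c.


fd = 2 * 461 * 9000000000.0 / 3e8 = 27660.0 Hz

27660.0 Hz


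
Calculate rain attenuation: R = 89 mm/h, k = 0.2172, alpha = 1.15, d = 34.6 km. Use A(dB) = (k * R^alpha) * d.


gamma = 0.2172 * 89^1.15 = 37.901668 dB/km
A = 37.901668 * 34.6 = 1311.4 dB

1311.4 dB


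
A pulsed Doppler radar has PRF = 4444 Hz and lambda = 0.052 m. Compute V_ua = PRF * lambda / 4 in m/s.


V_ua = 4444 * 0.052 / 4 = 57.8 m/s

57.8 m/s


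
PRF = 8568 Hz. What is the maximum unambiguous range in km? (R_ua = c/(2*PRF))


R_ua = 3e8 / (2 * 8568) = 17507.0 m = 17.5 km

17.5 km


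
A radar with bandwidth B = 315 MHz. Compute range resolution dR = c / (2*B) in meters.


dR = 3e8 / (2 * 315000000.0) = 0.48 m

0.48 m


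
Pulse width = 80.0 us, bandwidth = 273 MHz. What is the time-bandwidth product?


TBP = 80.0 * 273 = 21840.0

21840.0


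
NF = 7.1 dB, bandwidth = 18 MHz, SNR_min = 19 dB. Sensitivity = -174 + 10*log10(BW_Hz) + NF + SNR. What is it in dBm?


10*log10(18000000.0) = 72.55
S = -174 + 72.55 + 7.1 + 19 = -75.3 dBm

-75.3 dBm


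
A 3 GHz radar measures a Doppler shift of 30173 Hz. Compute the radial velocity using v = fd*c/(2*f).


v = 30173 * 3e8 / (2 * 3000000000.0) = 1508.7 m/s

1508.7 m/s


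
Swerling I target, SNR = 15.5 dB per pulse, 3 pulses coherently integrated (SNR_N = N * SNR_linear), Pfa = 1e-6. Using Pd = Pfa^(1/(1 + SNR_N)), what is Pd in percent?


SNR_lin = 10^(15.5/10) = 35.48134
SNR_N = 3 * 35.48134 = 106.44402
1/(1 + SNR_N) = 1/107.44402 = 0.0093072
Pd = (1e-6)^0.0093072 = 0.87934
Pd = 87.9%

87.9%


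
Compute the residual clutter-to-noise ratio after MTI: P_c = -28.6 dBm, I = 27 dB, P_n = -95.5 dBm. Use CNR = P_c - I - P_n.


CNR = -28.6 - 27 - (-95.5) = 39.9 dB

39.9 dB


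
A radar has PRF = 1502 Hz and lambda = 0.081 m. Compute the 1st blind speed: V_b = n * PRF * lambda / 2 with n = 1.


V_blind = 1 * 1502 * 0.081 / 2 = 60.8 m/s

60.8 m/s


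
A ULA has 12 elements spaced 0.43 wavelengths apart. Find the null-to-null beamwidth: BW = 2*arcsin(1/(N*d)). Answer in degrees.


1/(N*d) = 1/(12*0.43) = 0.193798
BW = 2*arcsin(0.193798) = 22.3 degrees

22.3 degrees


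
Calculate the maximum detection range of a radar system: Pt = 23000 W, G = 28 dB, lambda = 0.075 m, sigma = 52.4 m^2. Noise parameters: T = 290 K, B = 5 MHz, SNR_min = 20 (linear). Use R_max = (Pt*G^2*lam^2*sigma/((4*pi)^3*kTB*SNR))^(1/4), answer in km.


G_lin = 10^(28/10) = 630.957344
R^4 = 23000 * 630.957344^2 * 0.075^2 * 52.4 / ((4*pi)^3 * 1.38e-23 * 290 * 5000000.0 * 20)
R^4 = 3.3984e18 m^4
R_max = (3.3984e18)^(1/4) = 42935.7 m = 42.9 km

42.9 km


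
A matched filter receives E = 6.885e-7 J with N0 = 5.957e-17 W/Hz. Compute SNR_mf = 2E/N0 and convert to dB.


SNR_lin = 2 * 6.885e-7 / 5.957e-17 = 2.312e10
SNR_dB = 10*log10(2.312e10) = 103.6 dB

103.6 dB


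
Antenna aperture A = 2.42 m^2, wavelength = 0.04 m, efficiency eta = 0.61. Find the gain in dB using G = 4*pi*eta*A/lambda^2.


G_linear = 4*pi*0.61*2.42/0.04^2 = 11594.05
G_dB = 10*log10(11594.05) = 40.6 dB

40.6 dB


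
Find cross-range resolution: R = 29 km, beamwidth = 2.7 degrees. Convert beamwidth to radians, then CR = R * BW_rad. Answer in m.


BW_rad = 0.04712389
CR = 29000 * 0.04712389 = 1366.6 m

1366.6 m


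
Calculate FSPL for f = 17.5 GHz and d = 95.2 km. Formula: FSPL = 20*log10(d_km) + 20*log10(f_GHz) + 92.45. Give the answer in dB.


20*log10(95.2) = 39.57
20*log10(17.5) = 24.86
FSPL = 156.9 dB

156.9 dB


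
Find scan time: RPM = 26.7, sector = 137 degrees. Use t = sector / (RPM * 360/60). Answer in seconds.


t = 137 / (26.7 * 360) * 60 = 0.86 s

0.86 s


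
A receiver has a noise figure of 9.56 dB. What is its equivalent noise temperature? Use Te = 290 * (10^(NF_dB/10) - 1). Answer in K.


NF_lin = 10^(9.56/10) = 9.036495
Te = 290 * (9.036495 - 1) = 2330.6 K

2330.6 K


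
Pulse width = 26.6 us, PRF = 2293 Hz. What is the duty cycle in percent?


DC = 26.6e-6 * 2293 * 100 = 6.1%

6.1%


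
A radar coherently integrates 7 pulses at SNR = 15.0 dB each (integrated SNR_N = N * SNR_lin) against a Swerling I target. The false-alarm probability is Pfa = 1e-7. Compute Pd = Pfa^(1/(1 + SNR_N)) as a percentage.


SNR_lin = 10^(15.0/10) = 31.62278
SNR_N = 7 * 31.62278 = 221.35946
1/(1 + SNR_N) = 1/222.35946 = 0.0044972
Pd = (1e-7)^0.0044972 = 0.93008
Pd = 93.0%

93.0%


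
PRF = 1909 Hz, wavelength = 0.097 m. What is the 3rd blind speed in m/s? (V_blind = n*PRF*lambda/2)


V_blind = 3 * 1909 * 0.097 / 2 = 277.8 m/s

277.8 m/s


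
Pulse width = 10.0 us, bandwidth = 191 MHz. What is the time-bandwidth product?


TBP = 10.0 * 191 = 1910.0

1910.0


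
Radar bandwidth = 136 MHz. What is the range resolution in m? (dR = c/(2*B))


dR = 3e8 / (2 * 136000000.0) = 1.1 m

1.1 m


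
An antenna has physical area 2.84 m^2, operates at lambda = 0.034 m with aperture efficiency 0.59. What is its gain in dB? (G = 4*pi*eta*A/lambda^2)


G_linear = 4*pi*0.59*2.84/0.034^2 = 18214.72
G_dB = 10*log10(18214.72) = 42.6 dB

42.6 dB


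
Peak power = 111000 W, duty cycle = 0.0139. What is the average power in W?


P_avg = 111000 * 0.0139 = 1542.9 W

1542.9 W


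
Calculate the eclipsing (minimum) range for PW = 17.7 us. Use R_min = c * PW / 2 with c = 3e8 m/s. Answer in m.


R_min = 3e8 * 17.7e-6 / 2 = 2655.0 m

2655.0 m


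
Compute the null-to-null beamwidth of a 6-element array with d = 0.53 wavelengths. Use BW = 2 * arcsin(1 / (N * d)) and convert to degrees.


1/(N*d) = 1/(6*0.53) = 0.314465
BW = 2*arcsin(0.314465) = 36.7 degrees

36.7 degrees


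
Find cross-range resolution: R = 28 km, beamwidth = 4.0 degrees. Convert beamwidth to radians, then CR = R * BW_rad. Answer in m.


BW_rad = 0.06981317
CR = 28000 * 0.06981317 = 1954.8 m

1954.8 m


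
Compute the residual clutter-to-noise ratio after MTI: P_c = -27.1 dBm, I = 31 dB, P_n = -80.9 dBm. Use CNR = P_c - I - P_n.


CNR = -27.1 - 31 - (-80.9) = 22.8 dB

22.8 dB


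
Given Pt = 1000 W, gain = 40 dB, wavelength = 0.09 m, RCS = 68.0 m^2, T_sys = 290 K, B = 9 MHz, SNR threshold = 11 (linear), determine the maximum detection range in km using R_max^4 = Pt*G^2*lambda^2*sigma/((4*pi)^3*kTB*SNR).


G_lin = 10^(40/10) = 10000.0
R^4 = 1000 * 10000.0^2 * 0.09^2 * 68.0 / ((4*pi)^3 * 1.38e-23 * 290 * 9000000.0 * 11)
R^4 = 7.00571e19 m^4
R_max = (7.00571e19)^(1/4) = 91487.8 m = 91.5 km

91.5 km


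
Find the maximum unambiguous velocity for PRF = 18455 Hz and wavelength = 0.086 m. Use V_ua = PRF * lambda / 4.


V_ua = 18455 * 0.086 / 4 = 396.8 m/s

396.8 m/s


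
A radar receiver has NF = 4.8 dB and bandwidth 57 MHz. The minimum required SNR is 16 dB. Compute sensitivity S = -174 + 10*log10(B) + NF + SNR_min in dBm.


10*log10(57000000.0) = 77.56
S = -174 + 77.56 + 4.8 + 16 = -75.6 dBm

-75.6 dBm


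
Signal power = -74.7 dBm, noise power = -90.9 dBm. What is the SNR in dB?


SNR = -74.7 - (-90.9) = 16.2 dB

16.2 dB


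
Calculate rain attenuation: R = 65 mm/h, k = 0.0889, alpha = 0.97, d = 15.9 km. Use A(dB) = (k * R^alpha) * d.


gamma = 0.0889 * 65^0.97 = 5.098327 dB/km
A = 5.098327 * 15.9 = 81.06 dB

81.06 dB


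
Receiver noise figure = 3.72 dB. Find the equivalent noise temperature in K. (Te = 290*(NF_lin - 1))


NF_lin = 10^(3.72/10) = 2.355049
Te = 290 * (2.355049 - 1) = 393.0 K

393.0 K


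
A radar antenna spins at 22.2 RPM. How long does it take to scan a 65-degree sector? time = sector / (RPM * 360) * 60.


t = 65 / (22.2 * 360) * 60 = 0.49 s

0.49 s


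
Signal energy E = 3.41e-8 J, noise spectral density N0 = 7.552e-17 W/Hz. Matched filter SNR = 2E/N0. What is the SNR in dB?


SNR_lin = 2 * 3.41e-8 / 7.552e-17 = 9.031e8
SNR_dB = 10*log10(9.031e8) = 89.6 dB

89.6 dB


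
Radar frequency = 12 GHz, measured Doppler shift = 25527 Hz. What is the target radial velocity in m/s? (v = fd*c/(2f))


v = 25527 * 3e8 / (2 * 12000000000.0) = 319.1 m/s

319.1 m/s


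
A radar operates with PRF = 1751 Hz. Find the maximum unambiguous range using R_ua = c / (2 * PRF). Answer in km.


R_ua = 3e8 / (2 * 1751) = 85665.3 m = 85.7 km

85.7 km


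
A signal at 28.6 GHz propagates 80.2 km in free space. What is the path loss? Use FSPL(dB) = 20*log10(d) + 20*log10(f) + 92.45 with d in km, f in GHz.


20*log10(80.2) = 38.08
20*log10(28.6) = 29.13
FSPL = 159.7 dB

159.7 dB


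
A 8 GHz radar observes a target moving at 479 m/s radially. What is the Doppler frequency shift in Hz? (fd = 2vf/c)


fd = 2 * 479 * 8000000000.0 / 3e8 = 25546.7 Hz

25546.7 Hz


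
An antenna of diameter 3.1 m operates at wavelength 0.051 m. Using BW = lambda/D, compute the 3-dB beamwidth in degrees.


BW_rad = 0.051 / 3.1 = 0.016452
BW_deg = 0.94 degrees

0.94 degrees


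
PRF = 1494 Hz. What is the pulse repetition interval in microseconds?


PRI = 1/1494 = 0.000669344 s = 669.3 us

669.3 us


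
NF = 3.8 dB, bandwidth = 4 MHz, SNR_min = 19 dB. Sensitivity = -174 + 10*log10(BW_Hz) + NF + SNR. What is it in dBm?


10*log10(4000000.0) = 66.02
S = -174 + 66.02 + 3.8 + 19 = -85.2 dBm

-85.2 dBm


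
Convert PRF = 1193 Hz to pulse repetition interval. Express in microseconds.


PRI = 1/1193 = 0.000838223 s = 838.2 us

838.2 us


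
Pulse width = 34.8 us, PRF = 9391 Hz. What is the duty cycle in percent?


DC = 34.8e-6 * 9391 * 100 = 32.68%

32.68%


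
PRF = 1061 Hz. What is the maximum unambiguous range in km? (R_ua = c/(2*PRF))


R_ua = 3e8 / (2 * 1061) = 141376.1 m = 141.4 km

141.4 km


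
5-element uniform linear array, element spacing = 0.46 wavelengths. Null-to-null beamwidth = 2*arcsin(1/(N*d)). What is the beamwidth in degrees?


1/(N*d) = 1/(5*0.46) = 0.434783
BW = 2*arcsin(0.434783) = 51.5 degrees

51.5 degrees


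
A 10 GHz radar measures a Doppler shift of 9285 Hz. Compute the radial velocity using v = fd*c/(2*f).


v = 9285 * 3e8 / (2 * 10000000000.0) = 139.3 m/s

139.3 m/s


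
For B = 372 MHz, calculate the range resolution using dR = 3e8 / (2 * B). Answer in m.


dR = 3e8 / (2 * 372000000.0) = 0.4 m

0.4 m


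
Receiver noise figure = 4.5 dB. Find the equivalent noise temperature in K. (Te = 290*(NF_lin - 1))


NF_lin = 10^(4.5/10) = 2.818383
Te = 290 * (2.818383 - 1) = 527.3 K

527.3 K


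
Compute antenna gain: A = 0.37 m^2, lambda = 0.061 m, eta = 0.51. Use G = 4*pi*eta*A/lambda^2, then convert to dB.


G_linear = 4*pi*0.51*0.37/0.061^2 = 637.27
G_dB = 10*log10(637.27) = 28.0 dB

28.0 dB


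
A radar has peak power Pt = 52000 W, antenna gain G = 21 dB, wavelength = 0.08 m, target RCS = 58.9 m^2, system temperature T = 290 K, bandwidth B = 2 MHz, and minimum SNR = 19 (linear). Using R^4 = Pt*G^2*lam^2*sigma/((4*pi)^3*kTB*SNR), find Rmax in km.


G_lin = 10^(21/10) = 125.892541
R^4 = 52000 * 125.892541^2 * 0.08^2 * 58.9 / ((4*pi)^3 * 1.38e-23 * 290 * 2000000.0 * 19)
R^4 = 1.02946e18 m^4
R_max = (1.02946e18)^(1/4) = 31853.1 m = 31.9 km

31.9 km


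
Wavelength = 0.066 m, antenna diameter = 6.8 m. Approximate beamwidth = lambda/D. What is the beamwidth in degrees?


BW_rad = 0.066 / 6.8 = 0.009706
BW_deg = 0.56 degrees

0.56 degrees


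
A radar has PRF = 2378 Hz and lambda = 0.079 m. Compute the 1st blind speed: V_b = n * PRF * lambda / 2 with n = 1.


V_blind = 1 * 2378 * 0.079 / 2 = 93.9 m/s

93.9 m/s


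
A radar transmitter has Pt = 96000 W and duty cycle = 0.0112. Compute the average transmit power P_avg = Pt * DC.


P_avg = 96000 * 0.0112 = 1075.2 W

1075.2 W


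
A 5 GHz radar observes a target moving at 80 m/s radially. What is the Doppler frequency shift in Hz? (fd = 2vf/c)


fd = 2 * 80 * 5000000000.0 / 3e8 = 2666.7 Hz

2666.7 Hz


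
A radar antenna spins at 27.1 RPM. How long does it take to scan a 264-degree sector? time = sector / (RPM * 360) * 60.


t = 264 / (27.1 * 360) * 60 = 1.62 s

1.62 s


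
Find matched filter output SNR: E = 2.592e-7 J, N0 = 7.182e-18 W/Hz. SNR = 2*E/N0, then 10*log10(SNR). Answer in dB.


SNR_lin = 2 * 2.592e-7 / 7.182e-18 = 7.218e10
SNR_dB = 10*log10(7.218e10) = 108.6 dB

108.6 dB


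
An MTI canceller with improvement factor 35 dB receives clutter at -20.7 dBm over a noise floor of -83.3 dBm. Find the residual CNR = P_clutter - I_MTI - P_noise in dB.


CNR = -20.7 - 35 - (-83.3) = 27.6 dB

27.6 dB


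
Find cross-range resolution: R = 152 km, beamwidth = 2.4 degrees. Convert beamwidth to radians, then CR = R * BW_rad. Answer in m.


BW_rad = 0.041887902
CR = 152000 * 0.041887902 = 6367.0 m

6367.0 m


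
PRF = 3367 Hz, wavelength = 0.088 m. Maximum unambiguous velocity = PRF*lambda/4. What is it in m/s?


V_ua = 3367 * 0.088 / 4 = 74.1 m/s

74.1 m/s


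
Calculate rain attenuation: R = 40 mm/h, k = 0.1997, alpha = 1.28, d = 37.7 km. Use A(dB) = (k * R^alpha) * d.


gamma = 0.1997 * 40^1.28 = 22.439587 dB/km
A = 22.439587 * 37.7 = 845.97 dB

845.97 dB


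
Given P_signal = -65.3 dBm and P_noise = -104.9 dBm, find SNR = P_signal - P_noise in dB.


SNR = -65.3 - (-104.9) = 39.6 dB

39.6 dB


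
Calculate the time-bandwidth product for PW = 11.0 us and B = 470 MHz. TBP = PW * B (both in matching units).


TBP = 11.0 * 470 = 5170.0

5170.0


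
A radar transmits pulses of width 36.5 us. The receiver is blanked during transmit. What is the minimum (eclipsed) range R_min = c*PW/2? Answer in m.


R_min = 3e8 * 36.5e-6 / 2 = 5475.0 m

5475.0 m


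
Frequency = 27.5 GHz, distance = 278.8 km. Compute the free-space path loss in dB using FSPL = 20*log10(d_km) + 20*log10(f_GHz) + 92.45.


20*log10(278.8) = 48.91
20*log10(27.5) = 28.79
FSPL = 170.1 dB

170.1 dB


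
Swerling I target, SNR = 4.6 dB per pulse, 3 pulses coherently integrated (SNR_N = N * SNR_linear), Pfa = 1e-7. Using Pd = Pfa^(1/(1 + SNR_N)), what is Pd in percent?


SNR_lin = 10^(4.6/10) = 2.88403
SNR_N = 3 * 2.88403 = 8.65209
1/(1 + SNR_N) = 1/9.65209 = 0.1036045
Pd = (1e-7)^0.1036045 = 0.18826
Pd = 18.8%

18.8%


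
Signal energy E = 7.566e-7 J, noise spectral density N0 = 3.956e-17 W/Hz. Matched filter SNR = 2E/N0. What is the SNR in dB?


SNR_lin = 2 * 7.566e-7 / 3.956e-17 = 3.825e10
SNR_dB = 10*log10(3.825e10) = 105.8 dB

105.8 dB


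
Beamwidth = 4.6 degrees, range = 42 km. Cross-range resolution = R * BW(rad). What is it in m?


BW_rad = 0.080285146
CR = 42000 * 0.080285146 = 3372.0 m

3372.0 m


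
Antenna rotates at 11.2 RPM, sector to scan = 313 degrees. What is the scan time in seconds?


t = 313 / (11.2 * 360) * 60 = 4.66 s

4.66 s


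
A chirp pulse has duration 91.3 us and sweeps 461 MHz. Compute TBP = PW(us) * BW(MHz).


TBP = 91.3 * 461 = 42089.3

42089.3


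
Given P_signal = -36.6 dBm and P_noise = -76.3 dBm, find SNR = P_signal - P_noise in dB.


SNR = -36.6 - (-76.3) = 39.7 dB

39.7 dB


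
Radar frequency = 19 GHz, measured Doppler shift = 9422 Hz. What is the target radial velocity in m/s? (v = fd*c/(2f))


v = 9422 * 3e8 / (2 * 19000000000.0) = 74.4 m/s

74.4 m/s


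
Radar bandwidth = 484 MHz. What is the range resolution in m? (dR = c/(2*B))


dR = 3e8 / (2 * 484000000.0) = 0.31 m

0.31 m


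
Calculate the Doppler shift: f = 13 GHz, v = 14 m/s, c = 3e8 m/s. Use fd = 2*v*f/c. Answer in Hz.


fd = 2 * 14 * 13000000000.0 / 3e8 = 1213.3 Hz

1213.3 Hz


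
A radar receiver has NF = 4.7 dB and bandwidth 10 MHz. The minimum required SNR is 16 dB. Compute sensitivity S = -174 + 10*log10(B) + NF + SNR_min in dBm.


10*log10(10000000.0) = 70.0
S = -174 + 70.0 + 4.7 + 16 = -83.3 dBm

-83.3 dBm


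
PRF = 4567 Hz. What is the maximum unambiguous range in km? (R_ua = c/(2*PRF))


R_ua = 3e8 / (2 * 4567) = 32844.3 m = 32.8 km

32.8 km


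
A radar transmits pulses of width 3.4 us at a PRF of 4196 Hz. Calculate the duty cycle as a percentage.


DC = 3.4e-6 * 4196 * 100 = 1.43%

1.43%


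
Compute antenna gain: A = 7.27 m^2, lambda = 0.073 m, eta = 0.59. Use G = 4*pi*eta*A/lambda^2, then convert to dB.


G_linear = 4*pi*0.59*7.27/0.073^2 = 10114.64
G_dB = 10*log10(10114.64) = 40.0 dB

40.0 dB


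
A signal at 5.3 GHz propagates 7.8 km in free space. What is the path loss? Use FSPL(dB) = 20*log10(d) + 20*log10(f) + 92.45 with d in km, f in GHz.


20*log10(7.8) = 17.84
20*log10(5.3) = 14.49
FSPL = 124.8 dB

124.8 dB


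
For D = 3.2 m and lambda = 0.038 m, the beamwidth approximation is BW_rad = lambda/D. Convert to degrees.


BW_rad = 0.038 / 3.2 = 0.011875
BW_deg = 0.68 degrees

0.68 degrees


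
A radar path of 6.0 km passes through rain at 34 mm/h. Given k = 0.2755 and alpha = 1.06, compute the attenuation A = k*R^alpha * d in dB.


gamma = 0.2755 * 34^1.06 = 11.574154 dB/km
A = 11.574154 * 6.0 = 69.44 dB

69.44 dB


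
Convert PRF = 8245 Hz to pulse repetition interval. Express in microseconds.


PRI = 1/8245 = 0.0001212856 s = 121.3 us

121.3 us


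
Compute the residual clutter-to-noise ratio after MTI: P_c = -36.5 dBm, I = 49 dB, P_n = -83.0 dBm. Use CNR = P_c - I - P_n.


CNR = -36.5 - 49 - (-83.0) = -2.5 dB

-2.5 dB


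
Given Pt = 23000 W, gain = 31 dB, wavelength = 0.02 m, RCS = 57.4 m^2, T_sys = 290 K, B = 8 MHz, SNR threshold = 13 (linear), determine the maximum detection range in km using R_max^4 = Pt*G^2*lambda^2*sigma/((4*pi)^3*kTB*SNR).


G_lin = 10^(31/10) = 1258.925412
R^4 = 23000 * 1258.925412^2 * 0.02^2 * 57.4 / ((4*pi)^3 * 1.38e-23 * 290 * 8000000.0 * 13)
R^4 = 1.01335e18 m^4
R_max = (1.01335e18)^(1/4) = 31727.8 m = 31.7 km

31.7 km


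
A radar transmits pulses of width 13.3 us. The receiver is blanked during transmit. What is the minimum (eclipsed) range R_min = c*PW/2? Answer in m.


R_min = 3e8 * 13.3e-6 / 2 = 1995.0 m

1995.0 m


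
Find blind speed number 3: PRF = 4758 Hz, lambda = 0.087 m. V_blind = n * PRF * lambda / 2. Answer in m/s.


V_blind = 3 * 4758 * 0.087 / 2 = 620.9 m/s

620.9 m/s


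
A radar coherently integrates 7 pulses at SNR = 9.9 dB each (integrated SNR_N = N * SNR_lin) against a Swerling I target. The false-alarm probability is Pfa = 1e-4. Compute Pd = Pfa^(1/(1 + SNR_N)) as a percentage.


SNR_lin = 10^(9.9/10) = 9.77237
SNR_N = 7 * 9.77237 = 68.40659
1/(1 + SNR_N) = 1/69.40659 = 0.0144079
Pd = (1e-4)^0.0144079 = 0.87573
Pd = 87.6%

87.6%


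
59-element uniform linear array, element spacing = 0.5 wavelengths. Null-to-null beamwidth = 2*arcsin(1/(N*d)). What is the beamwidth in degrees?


1/(N*d) = 1/(59*0.5) = 0.033898
BW = 2*arcsin(0.033898) = 3.9 degrees

3.9 degrees


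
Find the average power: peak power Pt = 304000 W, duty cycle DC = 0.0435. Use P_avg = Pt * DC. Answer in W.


P_avg = 304000 * 0.0435 = 13224.0 W

13224.0 W


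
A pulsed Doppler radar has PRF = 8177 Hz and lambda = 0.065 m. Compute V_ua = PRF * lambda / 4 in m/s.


V_ua = 8177 * 0.065 / 4 = 132.9 m/s

132.9 m/s


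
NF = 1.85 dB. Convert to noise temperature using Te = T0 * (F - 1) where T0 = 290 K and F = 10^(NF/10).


NF_lin = 10^(1.85/10) = 1.531087
Te = 290 * (1.531087 - 1) = 154.0 K

154.0 K


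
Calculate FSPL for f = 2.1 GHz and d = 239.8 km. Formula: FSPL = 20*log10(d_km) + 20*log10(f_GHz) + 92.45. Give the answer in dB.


20*log10(239.8) = 47.6
20*log10(2.1) = 6.44
FSPL = 146.5 dB

146.5 dB


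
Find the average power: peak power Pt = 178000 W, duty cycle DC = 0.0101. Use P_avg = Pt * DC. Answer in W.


P_avg = 178000 * 0.0101 = 1797.8 W

1797.8 W


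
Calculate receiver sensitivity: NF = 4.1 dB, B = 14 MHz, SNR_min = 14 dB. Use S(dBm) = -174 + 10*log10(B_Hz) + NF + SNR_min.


10*log10(14000000.0) = 71.46
S = -174 + 71.46 + 4.1 + 14 = -84.4 dBm

-84.4 dBm


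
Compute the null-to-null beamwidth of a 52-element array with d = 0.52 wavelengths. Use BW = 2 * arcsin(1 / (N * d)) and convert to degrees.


1/(N*d) = 1/(52*0.52) = 0.036982
BW = 2*arcsin(0.036982) = 4.2 degrees

4.2 degrees


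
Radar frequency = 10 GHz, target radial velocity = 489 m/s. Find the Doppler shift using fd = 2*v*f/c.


fd = 2 * 489 * 10000000000.0 / 3e8 = 32600.0 Hz

32600.0 Hz


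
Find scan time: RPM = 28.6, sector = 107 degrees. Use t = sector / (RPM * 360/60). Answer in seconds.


t = 107 / (28.6 * 360) * 60 = 0.62 s

0.62 s


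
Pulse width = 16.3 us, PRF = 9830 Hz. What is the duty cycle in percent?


DC = 16.3e-6 * 9830 * 100 = 16.02%

16.02%


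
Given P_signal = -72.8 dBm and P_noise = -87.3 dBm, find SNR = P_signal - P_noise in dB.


SNR = -72.8 - (-87.3) = 14.5 dB

14.5 dB


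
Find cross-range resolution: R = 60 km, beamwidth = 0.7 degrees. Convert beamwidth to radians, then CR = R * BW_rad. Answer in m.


BW_rad = 0.012217305
CR = 60000 * 0.012217305 = 733.0 m

733.0 m


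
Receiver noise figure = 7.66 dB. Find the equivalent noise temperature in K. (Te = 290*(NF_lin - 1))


NF_lin = 10^(7.66/10) = 5.834451
Te = 290 * (5.834451 - 1) = 1402.0 K

1402.0 K


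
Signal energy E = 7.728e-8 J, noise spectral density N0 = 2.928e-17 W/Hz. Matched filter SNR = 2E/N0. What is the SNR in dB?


SNR_lin = 2 * 7.728e-8 / 2.928e-17 = 5.279e9
SNR_dB = 10*log10(5.279e9) = 97.2 dB

97.2 dB


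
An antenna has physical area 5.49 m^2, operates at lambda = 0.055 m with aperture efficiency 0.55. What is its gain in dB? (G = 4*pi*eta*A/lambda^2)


G_linear = 4*pi*0.55*5.49/0.055^2 = 12543.52
G_dB = 10*log10(12543.52) = 41.0 dB

41.0 dB


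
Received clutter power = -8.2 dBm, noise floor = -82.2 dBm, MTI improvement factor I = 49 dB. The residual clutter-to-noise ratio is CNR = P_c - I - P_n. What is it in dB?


CNR = -8.2 - 49 - (-82.2) = 25.0 dB

25.0 dB


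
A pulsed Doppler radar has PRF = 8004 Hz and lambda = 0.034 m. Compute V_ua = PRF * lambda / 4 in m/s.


V_ua = 8004 * 0.034 / 4 = 68.0 m/s

68.0 m/s


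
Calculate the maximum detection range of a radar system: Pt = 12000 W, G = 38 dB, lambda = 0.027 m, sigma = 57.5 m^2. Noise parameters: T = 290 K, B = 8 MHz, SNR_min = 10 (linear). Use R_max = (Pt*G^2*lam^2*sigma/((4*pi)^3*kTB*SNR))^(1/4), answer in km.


G_lin = 10^(38/10) = 6309.573445
R^4 = 12000 * 6309.573445^2 * 0.027^2 * 57.5 / ((4*pi)^3 * 1.38e-23 * 290 * 8000000.0 * 10)
R^4 = 3.15195e19 m^4
R_max = (3.15195e19)^(1/4) = 74928.1 m = 74.9 km

74.9 km


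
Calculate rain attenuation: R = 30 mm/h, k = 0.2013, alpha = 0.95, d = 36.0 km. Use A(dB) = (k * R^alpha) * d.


gamma = 0.2013 * 30^0.95 = 5.094587 dB/km
A = 5.094587 * 36.0 = 183.41 dB

183.41 dB


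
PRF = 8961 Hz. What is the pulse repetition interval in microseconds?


PRI = 1/8961 = 0.0001115947 s = 111.6 us

111.6 us


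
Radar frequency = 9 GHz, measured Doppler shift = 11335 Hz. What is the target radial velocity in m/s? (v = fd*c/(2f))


v = 11335 * 3e8 / (2 * 9000000000.0) = 188.9 m/s

188.9 m/s


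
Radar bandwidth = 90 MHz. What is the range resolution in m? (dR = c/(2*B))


dR = 3e8 / (2 * 90000000.0) = 1.67 m

1.67 m


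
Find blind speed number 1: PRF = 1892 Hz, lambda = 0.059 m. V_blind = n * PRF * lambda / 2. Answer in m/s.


V_blind = 1 * 1892 * 0.059 / 2 = 55.8 m/s

55.8 m/s


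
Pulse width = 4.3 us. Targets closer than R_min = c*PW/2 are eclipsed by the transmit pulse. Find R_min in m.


R_min = 3e8 * 4.3e-6 / 2 = 645.0 m

645.0 m


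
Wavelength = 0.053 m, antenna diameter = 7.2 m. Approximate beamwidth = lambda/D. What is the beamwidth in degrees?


BW_rad = 0.053 / 7.2 = 0.007361
BW_deg = 0.42 degrees

0.42 degrees


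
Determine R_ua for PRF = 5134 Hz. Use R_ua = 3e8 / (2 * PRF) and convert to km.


R_ua = 3e8 / (2 * 5134) = 29217.0 m = 29.2 km

29.2 km


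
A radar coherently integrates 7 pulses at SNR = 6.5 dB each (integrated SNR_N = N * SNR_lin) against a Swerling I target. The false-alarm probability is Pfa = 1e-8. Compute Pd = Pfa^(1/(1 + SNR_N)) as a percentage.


SNR_lin = 10^(6.5/10) = 4.46684
SNR_N = 7 * 4.46684 = 31.26788
1/(1 + SNR_N) = 1/32.26788 = 0.0309906
Pd = (1e-8)^0.0309906 = 0.56503
Pd = 56.5%

56.5%


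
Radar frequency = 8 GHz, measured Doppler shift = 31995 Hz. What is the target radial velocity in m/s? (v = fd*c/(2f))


v = 31995 * 3e8 / (2 * 8000000000.0) = 599.9 m/s

599.9 m/s


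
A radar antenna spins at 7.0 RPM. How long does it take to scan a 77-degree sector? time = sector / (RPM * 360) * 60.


t = 77 / (7.0 * 360) * 60 = 1.83 s

1.83 s


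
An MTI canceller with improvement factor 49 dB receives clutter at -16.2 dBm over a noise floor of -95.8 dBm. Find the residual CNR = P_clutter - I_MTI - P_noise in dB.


CNR = -16.2 - 49 - (-95.8) = 30.6 dB

30.6 dB


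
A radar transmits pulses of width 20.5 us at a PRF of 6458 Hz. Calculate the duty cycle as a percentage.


DC = 20.5e-6 * 6458 * 100 = 13.24%

13.24%


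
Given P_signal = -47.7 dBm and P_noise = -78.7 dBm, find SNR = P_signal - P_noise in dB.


SNR = -47.7 - (-78.7) = 31.0 dB

31.0 dB


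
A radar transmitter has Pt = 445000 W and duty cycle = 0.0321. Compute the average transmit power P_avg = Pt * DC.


P_avg = 445000 * 0.0321 = 14284.5 W

14284.5 W


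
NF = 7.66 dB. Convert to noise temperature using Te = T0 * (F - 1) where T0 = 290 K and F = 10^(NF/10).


NF_lin = 10^(7.66/10) = 5.834451
Te = 290 * (5.834451 - 1) = 1402.0 K

1402.0 K


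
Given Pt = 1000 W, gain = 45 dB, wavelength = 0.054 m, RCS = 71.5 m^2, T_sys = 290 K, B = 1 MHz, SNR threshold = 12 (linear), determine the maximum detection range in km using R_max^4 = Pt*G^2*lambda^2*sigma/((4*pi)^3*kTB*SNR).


G_lin = 10^(45/10) = 31622.776602
R^4 = 1000 * 31622.776602^2 * 0.054^2 * 71.5 / ((4*pi)^3 * 1.38e-23 * 290 * 1000000.0 * 12)
R^4 = 2.18779e21 m^4
R_max = (2.18779e21)^(1/4) = 216272.6 m = 216.3 km

216.3 km


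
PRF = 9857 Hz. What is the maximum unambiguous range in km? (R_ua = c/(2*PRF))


R_ua = 3e8 / (2 * 9857) = 15217.6 m = 15.2 km

15.2 km


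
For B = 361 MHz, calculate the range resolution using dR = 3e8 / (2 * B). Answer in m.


dR = 3e8 / (2 * 361000000.0) = 0.42 m

0.42 m


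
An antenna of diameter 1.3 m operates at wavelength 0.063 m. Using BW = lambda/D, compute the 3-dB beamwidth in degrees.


BW_rad = 0.063 / 1.3 = 0.048462
BW_deg = 2.78 degrees

2.78 degrees


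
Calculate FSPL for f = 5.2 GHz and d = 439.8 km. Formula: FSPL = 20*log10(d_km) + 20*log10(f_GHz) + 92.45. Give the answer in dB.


20*log10(439.8) = 52.87
20*log10(5.2) = 14.32
FSPL = 159.6 dB

159.6 dB


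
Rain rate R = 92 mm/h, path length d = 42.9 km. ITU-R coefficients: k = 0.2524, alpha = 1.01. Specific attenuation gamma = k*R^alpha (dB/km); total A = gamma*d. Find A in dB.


gamma = 0.2524 * 92^1.01 = 24.294897 dB/km
A = 24.294897 * 42.9 = 1042.25 dB

1042.25 dB


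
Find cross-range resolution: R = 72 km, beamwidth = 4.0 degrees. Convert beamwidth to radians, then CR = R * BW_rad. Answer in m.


BW_rad = 0.06981317
CR = 72000 * 0.06981317 = 5026.5 m

5026.5 m


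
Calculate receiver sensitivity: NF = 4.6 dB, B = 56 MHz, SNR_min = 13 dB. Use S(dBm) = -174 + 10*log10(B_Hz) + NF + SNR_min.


10*log10(56000000.0) = 77.48
S = -174 + 77.48 + 4.6 + 13 = -78.9 dBm

-78.9 dBm


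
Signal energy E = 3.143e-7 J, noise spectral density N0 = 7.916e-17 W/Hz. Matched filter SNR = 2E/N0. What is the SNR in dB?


SNR_lin = 2 * 3.143e-7 / 7.916e-17 = 7.941e9
SNR_dB = 10*log10(7.941e9) = 99.0 dB

99.0 dB


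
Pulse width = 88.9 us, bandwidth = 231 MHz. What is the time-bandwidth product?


TBP = 88.9 * 231 = 20535.9

20535.9


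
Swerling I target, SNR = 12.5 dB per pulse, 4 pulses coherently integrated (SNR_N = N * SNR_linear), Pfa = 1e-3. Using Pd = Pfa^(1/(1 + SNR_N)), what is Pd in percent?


SNR_lin = 10^(12.5/10) = 17.78279
SNR_N = 4 * 17.78279 = 71.13116
1/(1 + SNR_N) = 1/72.13116 = 0.0138636
Pd = (1e-3)^0.0138636 = 0.90868
Pd = 90.9%

90.9%


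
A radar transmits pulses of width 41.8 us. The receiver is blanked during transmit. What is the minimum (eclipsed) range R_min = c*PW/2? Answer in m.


R_min = 3e8 * 41.8e-6 / 2 = 6270.0 m

6270.0 m


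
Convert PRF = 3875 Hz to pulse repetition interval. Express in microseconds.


PRI = 1/3875 = 0.0002580645 s = 258.1 us

258.1 us


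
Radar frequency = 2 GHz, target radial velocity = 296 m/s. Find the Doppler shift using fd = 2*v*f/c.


fd = 2 * 296 * 2000000000.0 / 3e8 = 3946.7 Hz

3946.7 Hz


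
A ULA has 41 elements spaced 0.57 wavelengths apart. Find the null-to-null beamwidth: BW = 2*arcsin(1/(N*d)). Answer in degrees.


1/(N*d) = 1/(41*0.57) = 0.04279
BW = 2*arcsin(0.04279) = 4.9 degrees

4.9 degrees


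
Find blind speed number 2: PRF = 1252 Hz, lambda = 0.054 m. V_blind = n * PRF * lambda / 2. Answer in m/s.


V_blind = 2 * 1252 * 0.054 / 2 = 67.6 m/s

67.6 m/s
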